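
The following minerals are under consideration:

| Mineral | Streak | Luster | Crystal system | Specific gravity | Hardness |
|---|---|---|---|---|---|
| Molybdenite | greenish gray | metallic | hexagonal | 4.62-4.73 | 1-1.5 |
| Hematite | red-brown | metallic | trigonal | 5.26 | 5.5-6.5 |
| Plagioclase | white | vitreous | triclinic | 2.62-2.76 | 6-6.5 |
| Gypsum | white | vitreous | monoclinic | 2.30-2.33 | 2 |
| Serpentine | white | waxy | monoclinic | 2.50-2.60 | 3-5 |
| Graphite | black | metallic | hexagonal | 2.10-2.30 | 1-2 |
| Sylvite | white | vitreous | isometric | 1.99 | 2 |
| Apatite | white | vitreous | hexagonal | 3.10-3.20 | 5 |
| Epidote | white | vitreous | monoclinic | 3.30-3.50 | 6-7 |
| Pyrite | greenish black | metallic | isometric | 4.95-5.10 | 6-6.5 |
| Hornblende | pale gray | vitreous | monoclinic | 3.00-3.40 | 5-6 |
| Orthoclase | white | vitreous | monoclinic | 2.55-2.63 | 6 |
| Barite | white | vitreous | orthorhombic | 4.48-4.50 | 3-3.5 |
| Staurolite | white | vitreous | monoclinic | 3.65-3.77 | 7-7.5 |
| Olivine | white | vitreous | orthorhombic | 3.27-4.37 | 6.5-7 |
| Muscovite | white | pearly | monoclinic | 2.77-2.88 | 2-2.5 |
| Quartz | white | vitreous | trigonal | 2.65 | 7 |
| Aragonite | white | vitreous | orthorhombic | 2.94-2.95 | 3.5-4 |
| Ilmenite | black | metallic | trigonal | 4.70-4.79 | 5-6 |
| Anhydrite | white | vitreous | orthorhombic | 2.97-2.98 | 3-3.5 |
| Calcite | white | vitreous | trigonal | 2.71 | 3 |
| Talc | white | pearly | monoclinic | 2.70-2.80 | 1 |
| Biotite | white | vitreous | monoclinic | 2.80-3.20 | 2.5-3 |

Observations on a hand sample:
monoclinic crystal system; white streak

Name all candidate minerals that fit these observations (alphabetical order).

Monoclinic crystal system — only Gypsum, Serpentine, Epidote, Hornblende, Orthoclase, Staurolite, Muscovite, Talc, Biotite remain.
White streak rules out Hornblende.
Consistent with every observation: Biotite, Epidote, Gypsum, Muscovite, Orthoclase, Serpentine, Staurolite, Talc.

Biotite, Epidote, Gypsum, Muscovite, Orthoclase, Serpentine, Staurolite, Talc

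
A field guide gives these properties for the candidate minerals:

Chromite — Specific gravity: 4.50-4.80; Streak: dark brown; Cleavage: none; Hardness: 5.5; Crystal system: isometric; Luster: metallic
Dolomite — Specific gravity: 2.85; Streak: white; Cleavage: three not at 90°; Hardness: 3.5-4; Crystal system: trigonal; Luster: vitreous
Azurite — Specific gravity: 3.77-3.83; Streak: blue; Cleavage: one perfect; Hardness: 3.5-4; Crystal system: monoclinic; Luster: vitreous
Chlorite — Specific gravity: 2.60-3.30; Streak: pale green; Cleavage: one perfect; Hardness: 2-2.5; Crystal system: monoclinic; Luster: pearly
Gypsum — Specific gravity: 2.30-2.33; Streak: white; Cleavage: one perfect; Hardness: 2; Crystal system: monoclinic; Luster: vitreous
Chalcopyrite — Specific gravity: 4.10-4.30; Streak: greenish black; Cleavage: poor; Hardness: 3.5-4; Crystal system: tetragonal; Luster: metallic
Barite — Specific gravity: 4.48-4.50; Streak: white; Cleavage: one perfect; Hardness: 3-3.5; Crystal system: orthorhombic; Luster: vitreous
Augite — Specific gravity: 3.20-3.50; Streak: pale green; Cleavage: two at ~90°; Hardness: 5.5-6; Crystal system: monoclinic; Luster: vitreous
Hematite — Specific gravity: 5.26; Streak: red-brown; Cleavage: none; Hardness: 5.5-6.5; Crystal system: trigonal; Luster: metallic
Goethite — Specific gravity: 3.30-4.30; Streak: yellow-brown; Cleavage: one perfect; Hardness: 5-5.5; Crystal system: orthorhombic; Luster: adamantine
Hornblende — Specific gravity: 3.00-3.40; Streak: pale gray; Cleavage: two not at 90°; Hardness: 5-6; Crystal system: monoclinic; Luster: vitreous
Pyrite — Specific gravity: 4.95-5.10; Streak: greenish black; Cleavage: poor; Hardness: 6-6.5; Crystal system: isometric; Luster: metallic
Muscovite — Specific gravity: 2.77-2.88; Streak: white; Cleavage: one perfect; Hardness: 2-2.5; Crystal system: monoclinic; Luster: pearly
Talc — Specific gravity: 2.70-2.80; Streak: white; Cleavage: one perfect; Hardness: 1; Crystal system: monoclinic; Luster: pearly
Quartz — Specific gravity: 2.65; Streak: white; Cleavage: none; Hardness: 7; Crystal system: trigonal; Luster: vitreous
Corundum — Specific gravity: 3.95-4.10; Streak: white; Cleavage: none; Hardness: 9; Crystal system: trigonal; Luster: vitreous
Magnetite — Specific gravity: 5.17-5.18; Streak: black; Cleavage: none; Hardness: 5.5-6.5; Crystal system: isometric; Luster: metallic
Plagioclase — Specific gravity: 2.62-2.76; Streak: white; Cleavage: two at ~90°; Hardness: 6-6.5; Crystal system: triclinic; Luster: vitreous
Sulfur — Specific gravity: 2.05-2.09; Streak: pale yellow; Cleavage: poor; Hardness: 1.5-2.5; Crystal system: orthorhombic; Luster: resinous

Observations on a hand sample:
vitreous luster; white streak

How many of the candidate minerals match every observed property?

Vitreous luster: leaves Dolomite, Azurite, Gypsum, Barite, Augite, Hornblende, Quartz, Corundum, Plagioclase.
White streak excludes Azurite, Augite, Hornblende.
The minerals that satisfy all observations are Barite, Corundum, Dolomite, Gypsum, Plagioclase, Quartz.
That is 6 minerals.

6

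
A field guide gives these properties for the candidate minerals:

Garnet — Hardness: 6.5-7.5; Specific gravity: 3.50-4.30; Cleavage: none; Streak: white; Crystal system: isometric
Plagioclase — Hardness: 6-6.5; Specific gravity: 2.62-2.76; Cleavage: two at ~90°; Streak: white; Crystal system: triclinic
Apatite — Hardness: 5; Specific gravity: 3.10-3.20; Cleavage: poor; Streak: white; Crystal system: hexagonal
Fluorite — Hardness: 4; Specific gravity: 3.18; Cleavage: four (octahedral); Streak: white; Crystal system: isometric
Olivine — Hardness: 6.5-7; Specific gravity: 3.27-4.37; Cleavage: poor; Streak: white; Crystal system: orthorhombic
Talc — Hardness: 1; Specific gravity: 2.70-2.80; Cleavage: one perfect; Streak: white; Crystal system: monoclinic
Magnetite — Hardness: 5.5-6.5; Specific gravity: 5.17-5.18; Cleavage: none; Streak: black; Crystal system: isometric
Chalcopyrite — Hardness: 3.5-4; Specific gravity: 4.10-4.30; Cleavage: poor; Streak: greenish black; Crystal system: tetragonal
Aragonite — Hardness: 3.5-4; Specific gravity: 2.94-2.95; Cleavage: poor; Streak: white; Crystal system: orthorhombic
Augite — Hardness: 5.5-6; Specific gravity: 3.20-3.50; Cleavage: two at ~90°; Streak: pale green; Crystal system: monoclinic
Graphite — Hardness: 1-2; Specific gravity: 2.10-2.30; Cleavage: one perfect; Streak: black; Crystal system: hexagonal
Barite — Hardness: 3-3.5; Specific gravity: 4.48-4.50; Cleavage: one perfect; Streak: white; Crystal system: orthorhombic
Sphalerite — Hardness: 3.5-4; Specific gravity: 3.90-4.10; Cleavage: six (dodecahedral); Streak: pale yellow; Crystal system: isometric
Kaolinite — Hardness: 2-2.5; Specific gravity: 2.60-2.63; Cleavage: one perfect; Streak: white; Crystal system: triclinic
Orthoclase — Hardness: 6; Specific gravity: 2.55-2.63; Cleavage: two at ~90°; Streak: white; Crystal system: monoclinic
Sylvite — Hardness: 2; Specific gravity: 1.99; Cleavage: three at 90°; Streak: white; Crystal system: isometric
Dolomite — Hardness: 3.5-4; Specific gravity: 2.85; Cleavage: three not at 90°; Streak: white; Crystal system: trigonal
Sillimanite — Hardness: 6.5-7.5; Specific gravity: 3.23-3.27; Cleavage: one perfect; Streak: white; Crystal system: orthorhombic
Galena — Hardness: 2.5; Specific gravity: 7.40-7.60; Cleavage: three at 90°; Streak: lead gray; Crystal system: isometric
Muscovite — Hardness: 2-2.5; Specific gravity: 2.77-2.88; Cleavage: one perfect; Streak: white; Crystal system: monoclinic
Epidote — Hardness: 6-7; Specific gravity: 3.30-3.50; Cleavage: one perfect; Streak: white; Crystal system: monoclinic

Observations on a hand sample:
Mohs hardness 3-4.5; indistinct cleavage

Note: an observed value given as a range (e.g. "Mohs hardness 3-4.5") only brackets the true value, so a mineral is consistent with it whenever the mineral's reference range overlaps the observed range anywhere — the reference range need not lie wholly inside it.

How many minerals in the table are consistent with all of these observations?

2

Mohs hardness 3-4.5: Fluorite, Chalcopyrite, Aragonite, Barite, Sphalerite, Dolomite remain.
Indistinct cleavage: leaves Chalcopyrite, Aragonite.
The minerals that satisfy all observations are Aragonite, Chalcopyrite.
That is 2 minerals.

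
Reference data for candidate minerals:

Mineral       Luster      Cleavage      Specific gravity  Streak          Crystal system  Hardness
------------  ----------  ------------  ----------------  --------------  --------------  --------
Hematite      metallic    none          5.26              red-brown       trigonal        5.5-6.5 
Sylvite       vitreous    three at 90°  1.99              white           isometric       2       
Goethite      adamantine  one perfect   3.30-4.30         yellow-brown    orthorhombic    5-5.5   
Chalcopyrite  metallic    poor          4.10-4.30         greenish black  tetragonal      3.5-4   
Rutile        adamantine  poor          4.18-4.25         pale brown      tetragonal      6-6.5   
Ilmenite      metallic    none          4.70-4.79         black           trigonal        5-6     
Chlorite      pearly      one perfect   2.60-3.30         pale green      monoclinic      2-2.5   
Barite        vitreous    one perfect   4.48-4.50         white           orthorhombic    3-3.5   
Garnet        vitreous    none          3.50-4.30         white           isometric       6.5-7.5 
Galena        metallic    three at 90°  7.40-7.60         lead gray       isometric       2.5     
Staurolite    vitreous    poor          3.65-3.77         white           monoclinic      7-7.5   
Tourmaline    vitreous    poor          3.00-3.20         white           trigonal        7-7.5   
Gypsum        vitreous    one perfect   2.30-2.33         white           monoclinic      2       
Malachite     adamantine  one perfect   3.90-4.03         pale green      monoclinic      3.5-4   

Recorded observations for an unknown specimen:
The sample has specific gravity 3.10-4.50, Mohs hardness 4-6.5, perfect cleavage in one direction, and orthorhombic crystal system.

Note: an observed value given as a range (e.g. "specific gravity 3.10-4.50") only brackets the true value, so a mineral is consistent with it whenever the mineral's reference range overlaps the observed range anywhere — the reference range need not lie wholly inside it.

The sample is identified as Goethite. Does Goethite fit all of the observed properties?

Yes

Specific gravity 3.10-4.50 — matches Goethite (SG 3.30-4.30).
Mohs hardness 4-6.5 — matches Goethite (hardness 5-5.5).
Perfect cleavage in one direction — matches Goethite (cleavage one perfect).
Orthorhombic crystal system — matches Goethite (orthorhombic system).
Nothing contradicts Goethite.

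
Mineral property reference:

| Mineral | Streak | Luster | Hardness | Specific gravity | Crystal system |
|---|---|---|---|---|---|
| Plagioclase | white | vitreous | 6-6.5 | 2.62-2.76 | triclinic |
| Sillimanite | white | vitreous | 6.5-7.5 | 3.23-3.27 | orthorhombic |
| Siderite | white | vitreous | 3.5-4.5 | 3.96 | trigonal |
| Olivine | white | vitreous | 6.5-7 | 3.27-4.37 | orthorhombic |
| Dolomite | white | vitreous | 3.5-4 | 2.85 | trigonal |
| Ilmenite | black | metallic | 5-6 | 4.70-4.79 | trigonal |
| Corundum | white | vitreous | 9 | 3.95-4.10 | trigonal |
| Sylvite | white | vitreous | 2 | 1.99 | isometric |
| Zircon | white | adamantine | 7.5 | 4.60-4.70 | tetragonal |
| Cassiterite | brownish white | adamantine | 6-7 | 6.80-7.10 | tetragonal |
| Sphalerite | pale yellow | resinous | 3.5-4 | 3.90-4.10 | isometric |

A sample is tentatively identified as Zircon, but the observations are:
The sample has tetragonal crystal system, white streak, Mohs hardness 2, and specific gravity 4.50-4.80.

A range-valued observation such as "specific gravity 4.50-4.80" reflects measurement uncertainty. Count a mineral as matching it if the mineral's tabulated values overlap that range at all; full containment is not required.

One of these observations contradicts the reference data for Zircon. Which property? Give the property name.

Tetragonal crystal system: Zircon has tetragonal system — consistent.
White streak: Zircon has white streak — consistent.
Mohs hardness 2: Zircon has hardness 7.5 — outside the reference range.
Specific gravity 4.50-4.80: Zircon has SG 4.60-4.70 — consistent.
Only the hardness is inconsistent.

hardness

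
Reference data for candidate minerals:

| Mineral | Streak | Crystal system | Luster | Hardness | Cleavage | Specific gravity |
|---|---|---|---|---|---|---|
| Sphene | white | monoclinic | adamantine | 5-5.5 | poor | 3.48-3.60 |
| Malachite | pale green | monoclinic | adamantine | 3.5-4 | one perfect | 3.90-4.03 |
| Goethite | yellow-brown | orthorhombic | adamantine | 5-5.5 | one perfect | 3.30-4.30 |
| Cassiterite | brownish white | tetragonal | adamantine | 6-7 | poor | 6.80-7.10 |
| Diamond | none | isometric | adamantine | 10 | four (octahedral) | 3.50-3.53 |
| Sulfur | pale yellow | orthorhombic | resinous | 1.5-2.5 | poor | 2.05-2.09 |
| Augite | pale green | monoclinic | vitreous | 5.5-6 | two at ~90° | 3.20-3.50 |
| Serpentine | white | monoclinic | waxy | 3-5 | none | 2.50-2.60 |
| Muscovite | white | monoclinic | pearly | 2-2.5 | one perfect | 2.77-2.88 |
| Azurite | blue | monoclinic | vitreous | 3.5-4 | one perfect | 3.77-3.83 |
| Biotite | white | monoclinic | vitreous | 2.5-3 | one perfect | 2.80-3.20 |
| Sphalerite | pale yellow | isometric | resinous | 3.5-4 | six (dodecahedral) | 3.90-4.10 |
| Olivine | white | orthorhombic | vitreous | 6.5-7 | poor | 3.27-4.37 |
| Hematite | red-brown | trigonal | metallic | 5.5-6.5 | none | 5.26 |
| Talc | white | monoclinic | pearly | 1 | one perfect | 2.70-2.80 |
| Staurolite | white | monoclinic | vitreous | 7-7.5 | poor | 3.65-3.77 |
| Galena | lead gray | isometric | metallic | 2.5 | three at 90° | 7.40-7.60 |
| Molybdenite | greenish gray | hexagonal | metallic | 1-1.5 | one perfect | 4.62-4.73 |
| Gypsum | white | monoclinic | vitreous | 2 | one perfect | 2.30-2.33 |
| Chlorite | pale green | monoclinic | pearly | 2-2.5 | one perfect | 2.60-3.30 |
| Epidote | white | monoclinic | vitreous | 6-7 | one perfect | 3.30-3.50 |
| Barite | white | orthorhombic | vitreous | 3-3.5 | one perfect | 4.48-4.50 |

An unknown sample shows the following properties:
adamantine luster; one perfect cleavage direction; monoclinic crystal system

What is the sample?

Malachite

Adamantine luster — only Sphene, Malachite, Goethite, Cassiterite, Diamond remain.
One perfect cleavage direction — Malachite, Goethite remain.
Monoclinic crystal system rules out Goethite.
Malachite is the sole remaining match.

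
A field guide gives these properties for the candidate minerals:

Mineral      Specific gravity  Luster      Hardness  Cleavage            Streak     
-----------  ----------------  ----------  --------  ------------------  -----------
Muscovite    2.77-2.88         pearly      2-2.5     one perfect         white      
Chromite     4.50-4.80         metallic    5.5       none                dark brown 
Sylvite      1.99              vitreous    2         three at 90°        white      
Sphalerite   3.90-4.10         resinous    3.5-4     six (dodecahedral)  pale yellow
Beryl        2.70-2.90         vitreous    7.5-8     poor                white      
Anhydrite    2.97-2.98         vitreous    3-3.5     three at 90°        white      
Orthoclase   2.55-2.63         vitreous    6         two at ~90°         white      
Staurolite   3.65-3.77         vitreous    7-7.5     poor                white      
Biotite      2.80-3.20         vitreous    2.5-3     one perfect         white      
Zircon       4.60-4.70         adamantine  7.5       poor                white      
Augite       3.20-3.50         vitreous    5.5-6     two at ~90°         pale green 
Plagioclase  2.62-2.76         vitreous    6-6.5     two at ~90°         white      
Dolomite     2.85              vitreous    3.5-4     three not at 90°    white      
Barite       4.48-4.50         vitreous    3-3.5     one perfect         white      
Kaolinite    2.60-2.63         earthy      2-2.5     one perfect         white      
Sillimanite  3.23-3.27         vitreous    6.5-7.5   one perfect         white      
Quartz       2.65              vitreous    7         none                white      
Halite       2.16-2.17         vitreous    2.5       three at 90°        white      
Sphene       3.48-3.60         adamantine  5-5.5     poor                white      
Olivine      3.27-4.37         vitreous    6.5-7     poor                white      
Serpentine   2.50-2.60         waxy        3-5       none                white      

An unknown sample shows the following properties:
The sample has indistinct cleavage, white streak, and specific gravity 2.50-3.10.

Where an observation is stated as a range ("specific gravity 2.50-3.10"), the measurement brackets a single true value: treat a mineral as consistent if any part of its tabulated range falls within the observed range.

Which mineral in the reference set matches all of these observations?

Beryl

Indistinct cleavage — leaves Beryl, Staurolite, Zircon, Sphene, Olivine.
White streak — every remaining candidate is consistent.
Specific gravity 2.50-3.10 — Beryl remains.
Only Beryl satisfies all observations.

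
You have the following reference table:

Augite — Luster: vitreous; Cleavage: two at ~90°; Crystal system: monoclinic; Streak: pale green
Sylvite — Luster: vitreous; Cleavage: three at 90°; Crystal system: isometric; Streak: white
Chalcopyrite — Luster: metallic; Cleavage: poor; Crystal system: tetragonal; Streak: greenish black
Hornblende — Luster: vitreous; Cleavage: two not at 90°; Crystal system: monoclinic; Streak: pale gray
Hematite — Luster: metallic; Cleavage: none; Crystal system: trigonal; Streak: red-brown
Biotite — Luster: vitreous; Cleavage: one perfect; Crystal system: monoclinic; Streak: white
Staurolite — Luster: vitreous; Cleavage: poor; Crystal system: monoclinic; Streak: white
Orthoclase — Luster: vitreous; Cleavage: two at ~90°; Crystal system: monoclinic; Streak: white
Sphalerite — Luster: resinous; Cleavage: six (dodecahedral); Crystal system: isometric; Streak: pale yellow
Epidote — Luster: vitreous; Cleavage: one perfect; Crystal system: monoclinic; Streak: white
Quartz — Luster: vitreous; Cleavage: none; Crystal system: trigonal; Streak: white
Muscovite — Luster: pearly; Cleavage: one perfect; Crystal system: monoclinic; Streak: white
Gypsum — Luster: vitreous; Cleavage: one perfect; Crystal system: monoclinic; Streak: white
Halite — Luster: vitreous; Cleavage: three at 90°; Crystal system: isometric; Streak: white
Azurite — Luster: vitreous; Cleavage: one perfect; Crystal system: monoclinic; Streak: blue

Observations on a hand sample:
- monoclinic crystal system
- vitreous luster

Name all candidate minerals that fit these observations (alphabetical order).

Monoclinic crystal system eliminates Sylvite, Chalcopyrite, Hematite, Sphalerite, Quartz, Halite.
Vitreous luster eliminates Muscovite.
The minerals that satisfy all observations are Augite, Azurite, Biotite, Epidote, Gypsum, Hornblende, Orthoclase, Staurolite.

Augite, Azurite, Biotite, Epidote, Gypsum, Hornblende, Orthoclase, Staurolite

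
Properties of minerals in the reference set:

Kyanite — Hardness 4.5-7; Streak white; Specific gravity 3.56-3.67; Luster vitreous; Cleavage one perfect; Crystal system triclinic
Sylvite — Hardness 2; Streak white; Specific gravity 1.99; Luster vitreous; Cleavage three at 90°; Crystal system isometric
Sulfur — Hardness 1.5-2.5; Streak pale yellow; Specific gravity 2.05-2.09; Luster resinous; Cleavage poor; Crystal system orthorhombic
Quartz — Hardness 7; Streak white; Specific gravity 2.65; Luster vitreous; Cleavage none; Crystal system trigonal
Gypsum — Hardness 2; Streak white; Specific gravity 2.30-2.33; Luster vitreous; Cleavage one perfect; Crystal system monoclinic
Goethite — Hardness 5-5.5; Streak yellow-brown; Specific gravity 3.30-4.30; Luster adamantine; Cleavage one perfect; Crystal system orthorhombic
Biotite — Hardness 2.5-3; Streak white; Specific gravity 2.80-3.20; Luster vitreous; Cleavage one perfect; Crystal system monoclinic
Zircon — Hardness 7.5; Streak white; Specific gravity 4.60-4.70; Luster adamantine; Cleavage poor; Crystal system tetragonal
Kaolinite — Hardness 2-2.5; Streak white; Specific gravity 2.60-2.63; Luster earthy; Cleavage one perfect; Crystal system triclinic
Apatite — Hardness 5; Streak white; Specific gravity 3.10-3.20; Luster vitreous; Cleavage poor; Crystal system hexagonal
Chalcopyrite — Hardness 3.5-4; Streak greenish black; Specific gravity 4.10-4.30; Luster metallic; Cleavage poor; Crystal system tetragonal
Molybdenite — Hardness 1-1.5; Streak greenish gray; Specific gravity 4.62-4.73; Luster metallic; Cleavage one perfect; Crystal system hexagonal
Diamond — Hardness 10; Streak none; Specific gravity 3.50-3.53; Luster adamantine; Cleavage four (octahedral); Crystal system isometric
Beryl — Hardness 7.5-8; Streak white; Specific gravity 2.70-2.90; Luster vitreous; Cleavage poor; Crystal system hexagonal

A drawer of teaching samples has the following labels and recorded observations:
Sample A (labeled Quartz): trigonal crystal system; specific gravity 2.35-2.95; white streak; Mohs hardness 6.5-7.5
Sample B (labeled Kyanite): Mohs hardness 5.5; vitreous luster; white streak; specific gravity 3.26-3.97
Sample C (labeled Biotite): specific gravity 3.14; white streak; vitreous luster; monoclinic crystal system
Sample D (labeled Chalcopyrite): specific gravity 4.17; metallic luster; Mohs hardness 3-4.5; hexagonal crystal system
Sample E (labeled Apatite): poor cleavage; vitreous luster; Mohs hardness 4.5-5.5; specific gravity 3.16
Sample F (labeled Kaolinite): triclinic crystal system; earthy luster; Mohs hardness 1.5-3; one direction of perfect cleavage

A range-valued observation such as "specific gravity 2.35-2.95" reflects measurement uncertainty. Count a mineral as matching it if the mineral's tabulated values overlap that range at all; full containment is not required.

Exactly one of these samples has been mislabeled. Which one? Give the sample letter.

Sample A: observations are consistent with Quartz.
Sample B: observations are consistent with Kyanite.
Sample C: observations are consistent with Biotite.
Sample D: Chalcopyrite has tetragonal system, but the record shows hexagonal crystal system — this label is wrong.
Sample E: observations are consistent with Apatite.
Sample F: observations are consistent with Kaolinite.
Only sample D is inconsistent with its label.

D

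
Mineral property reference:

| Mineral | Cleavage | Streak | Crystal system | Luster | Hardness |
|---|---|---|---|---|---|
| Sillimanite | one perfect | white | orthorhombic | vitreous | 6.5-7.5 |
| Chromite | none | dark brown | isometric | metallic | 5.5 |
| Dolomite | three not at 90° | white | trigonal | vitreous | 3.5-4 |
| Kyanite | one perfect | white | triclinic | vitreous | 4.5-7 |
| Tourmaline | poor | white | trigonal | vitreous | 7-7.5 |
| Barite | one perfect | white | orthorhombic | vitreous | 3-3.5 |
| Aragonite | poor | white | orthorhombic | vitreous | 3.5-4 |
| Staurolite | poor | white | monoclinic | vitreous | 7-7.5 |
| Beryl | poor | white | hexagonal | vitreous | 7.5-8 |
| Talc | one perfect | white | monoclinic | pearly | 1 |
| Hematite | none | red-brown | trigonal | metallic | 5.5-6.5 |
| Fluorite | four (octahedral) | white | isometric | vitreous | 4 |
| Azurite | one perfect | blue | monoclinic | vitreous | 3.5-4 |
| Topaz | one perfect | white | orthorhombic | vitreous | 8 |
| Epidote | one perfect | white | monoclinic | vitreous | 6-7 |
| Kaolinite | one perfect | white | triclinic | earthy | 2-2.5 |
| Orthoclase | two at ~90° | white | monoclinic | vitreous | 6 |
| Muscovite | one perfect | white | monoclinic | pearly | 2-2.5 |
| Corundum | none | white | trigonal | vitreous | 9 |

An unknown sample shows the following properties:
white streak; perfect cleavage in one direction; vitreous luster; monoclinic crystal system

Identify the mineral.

White streak is inconsistent with Chromite, Hematite, Azurite.
Perfect cleavage in one direction — only Sillimanite, Kyanite, Barite, Talc, Topaz, Epidote, Kaolinite, Muscovite remain.
Vitreous luster is inconsistent with Talc, Kaolinite, Muscovite.
Monoclinic crystal system — Epidote remains.
Epidote is the sole remaining match.

Epidote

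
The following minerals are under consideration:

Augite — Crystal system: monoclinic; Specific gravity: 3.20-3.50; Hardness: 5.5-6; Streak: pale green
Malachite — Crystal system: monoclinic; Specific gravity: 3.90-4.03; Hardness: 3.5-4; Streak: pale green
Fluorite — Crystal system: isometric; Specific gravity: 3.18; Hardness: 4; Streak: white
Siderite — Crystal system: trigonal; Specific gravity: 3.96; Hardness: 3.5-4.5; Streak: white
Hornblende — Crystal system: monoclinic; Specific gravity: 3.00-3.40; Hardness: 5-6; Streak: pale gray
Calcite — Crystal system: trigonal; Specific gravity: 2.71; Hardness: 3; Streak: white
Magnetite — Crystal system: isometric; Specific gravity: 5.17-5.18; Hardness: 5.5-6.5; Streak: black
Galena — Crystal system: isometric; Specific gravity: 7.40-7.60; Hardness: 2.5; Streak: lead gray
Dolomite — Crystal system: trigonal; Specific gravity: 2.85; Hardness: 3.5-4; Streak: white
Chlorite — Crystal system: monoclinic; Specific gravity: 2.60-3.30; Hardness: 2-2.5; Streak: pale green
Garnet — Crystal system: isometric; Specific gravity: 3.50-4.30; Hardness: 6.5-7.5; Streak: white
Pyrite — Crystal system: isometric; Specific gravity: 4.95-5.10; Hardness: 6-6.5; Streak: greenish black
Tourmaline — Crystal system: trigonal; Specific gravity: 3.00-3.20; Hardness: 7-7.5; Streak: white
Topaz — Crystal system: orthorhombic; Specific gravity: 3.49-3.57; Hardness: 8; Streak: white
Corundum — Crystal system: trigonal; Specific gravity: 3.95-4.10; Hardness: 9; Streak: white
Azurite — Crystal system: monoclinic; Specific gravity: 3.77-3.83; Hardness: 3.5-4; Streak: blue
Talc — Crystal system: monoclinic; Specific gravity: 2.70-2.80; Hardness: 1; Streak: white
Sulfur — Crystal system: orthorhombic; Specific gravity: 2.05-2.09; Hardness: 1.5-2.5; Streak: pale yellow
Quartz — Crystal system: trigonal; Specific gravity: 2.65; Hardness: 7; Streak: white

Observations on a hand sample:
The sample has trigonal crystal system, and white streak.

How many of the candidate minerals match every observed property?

Trigonal crystal system — Siderite, Calcite, Dolomite, Tourmaline, Corundum, Quartz remain.
White streak — all remaining candidates fit.
Consistent with every observation: Calcite, Corundum, Dolomite, Quartz, Siderite, Tourmaline.
That is 6 minerals.

6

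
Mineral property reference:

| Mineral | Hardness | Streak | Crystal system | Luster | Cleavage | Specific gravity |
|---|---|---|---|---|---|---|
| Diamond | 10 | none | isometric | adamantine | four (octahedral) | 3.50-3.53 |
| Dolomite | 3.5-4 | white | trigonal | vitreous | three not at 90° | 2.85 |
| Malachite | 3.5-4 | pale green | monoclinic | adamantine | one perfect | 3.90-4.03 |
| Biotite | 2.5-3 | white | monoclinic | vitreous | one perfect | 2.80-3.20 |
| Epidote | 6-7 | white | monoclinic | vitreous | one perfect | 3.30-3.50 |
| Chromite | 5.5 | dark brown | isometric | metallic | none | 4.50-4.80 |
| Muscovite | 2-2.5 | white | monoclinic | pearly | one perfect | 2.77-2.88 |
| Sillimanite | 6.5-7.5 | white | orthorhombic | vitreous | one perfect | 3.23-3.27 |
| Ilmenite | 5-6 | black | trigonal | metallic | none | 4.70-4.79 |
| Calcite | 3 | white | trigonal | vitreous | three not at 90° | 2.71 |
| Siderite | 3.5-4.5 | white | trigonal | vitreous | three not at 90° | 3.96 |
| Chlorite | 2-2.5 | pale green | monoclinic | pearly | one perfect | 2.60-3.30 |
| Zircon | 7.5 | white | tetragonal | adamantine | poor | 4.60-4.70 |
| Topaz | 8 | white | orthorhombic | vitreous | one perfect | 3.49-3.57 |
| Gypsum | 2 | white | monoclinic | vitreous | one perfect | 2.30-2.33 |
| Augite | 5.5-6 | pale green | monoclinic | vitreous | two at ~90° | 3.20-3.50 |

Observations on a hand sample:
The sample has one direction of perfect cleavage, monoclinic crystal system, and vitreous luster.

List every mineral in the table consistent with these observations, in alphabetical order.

Biotite, Epidote, Gypsum

One direction of perfect cleavage: narrows the field to Malachite, Biotite, Epidote, Muscovite, Sillimanite, Chlorite, Topaz, Gypsum.
Monoclinic crystal system excludes Sillimanite, Topaz.
Vitreous luster is inconsistent with Malachite, Muscovite, Chlorite.
The minerals that satisfy all observations are Biotite, Epidote, Gypsum.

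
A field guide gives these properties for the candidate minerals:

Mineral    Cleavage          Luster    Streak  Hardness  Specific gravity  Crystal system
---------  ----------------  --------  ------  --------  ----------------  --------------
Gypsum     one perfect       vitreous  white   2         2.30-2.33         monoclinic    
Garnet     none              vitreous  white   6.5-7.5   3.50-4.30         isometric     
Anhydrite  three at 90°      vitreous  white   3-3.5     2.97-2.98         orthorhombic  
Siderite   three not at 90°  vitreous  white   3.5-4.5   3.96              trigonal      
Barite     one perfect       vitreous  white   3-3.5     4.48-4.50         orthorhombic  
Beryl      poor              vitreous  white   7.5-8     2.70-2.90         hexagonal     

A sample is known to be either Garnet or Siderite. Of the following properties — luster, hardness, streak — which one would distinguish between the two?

hardness

Luster: both vitreous — identical.
Hardness: Garnet 6.5-7.5, Siderite 3.5-4.5 — distinct.
Streak: both white — identical.
Only hardness differs between Garnet and Siderite among the listed tests.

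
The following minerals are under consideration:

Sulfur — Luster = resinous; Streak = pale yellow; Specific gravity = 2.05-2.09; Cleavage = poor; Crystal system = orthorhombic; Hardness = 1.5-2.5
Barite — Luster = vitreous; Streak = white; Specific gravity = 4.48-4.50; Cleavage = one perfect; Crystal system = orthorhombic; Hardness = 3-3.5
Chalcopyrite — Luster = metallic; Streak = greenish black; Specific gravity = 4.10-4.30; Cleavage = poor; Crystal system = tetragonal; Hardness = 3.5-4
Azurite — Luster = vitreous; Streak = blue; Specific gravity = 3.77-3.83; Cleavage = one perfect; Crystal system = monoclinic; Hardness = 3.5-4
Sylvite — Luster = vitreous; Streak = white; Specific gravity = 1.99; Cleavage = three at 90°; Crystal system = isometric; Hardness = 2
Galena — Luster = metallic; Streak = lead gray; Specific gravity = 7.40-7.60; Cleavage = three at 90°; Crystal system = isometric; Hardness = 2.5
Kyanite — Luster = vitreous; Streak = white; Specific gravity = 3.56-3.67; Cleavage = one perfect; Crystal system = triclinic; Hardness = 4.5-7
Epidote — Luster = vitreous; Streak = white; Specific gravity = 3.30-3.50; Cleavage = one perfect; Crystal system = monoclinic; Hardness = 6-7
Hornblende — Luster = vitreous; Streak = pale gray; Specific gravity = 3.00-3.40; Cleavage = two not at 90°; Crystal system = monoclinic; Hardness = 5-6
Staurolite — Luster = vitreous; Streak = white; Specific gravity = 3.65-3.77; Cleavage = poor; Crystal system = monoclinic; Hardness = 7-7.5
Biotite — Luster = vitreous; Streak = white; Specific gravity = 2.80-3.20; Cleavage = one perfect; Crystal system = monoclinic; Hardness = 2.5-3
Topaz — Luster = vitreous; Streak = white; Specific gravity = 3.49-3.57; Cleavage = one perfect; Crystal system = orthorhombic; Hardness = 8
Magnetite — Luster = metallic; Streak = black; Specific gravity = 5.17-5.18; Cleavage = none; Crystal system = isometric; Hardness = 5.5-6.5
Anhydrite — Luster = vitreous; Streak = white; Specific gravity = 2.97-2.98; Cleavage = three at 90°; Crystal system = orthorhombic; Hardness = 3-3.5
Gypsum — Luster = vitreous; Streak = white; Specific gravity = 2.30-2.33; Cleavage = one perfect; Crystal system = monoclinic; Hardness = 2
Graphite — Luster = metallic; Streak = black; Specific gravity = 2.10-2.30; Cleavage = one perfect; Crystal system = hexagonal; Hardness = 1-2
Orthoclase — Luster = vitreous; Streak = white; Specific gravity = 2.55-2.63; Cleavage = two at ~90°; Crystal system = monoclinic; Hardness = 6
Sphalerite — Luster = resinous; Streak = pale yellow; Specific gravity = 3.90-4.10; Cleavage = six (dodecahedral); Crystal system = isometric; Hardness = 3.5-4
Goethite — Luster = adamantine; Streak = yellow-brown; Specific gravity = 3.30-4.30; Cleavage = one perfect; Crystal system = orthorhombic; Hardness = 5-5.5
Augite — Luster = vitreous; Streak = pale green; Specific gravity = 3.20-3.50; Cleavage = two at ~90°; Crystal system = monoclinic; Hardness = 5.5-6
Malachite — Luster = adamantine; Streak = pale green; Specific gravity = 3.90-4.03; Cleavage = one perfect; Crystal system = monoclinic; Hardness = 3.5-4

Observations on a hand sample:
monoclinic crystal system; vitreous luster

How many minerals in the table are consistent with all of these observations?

8

Monoclinic crystal system: leaves Azurite, Epidote, Hornblende, Staurolite, Biotite, Gypsum, Orthoclase, Augite, Malachite.
Vitreous luster is inconsistent with Malachite.
Consistent with every observation: Augite, Azurite, Biotite, Epidote, Gypsum, Hornblende, Orthoclase, Staurolite.
That is 8 minerals.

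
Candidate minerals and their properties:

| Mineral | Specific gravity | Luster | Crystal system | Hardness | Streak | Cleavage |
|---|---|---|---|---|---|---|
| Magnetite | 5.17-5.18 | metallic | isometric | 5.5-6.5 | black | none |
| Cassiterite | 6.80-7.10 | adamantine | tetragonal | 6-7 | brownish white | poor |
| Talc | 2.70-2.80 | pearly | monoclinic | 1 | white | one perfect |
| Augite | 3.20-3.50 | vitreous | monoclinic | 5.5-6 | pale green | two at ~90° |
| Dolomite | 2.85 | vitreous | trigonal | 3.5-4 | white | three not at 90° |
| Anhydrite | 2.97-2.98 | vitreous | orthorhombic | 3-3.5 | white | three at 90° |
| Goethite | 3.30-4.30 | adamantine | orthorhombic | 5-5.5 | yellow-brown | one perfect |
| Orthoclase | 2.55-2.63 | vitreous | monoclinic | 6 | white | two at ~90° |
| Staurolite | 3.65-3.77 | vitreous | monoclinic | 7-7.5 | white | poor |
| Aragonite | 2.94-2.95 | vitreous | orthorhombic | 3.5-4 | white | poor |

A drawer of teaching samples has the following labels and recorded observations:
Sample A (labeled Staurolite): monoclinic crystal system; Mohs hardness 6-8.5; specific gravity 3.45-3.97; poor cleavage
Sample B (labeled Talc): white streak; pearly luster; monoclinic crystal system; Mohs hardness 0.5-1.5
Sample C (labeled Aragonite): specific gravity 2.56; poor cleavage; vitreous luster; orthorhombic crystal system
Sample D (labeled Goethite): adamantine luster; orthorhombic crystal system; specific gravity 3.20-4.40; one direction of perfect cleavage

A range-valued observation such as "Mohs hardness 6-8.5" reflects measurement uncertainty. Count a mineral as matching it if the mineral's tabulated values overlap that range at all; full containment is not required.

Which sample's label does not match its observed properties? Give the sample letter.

Sample A: all recorded properties match Staurolite.
Sample B: all recorded properties match Talc.
Sample C: specific gravity 2.56 is outside the reference for Aragonite (SG 2.94-2.95) — mislabeled.
Sample D: all recorded properties match Goethite.
Only sample C is inconsistent with its label.

C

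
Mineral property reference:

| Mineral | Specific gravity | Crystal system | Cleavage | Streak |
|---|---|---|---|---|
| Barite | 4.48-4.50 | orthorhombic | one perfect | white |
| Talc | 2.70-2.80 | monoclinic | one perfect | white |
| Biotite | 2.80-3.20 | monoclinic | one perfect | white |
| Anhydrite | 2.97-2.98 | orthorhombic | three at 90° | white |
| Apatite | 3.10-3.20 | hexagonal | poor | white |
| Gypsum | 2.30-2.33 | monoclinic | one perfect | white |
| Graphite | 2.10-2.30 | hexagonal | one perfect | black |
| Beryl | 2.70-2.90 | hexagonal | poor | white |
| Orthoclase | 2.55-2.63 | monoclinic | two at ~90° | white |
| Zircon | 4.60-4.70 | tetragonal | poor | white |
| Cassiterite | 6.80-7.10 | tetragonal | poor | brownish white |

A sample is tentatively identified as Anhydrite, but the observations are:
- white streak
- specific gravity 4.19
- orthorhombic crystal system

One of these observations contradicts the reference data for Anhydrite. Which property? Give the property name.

specific gravity

White streak: Anhydrite has white streak — matches.
Specific gravity 4.19: Anhydrite has SG 2.97-2.98 — outside the reference range.
Orthorhombic crystal system: Anhydrite has orthorhombic system — matches.
The specific gravity is the one property that does not fit.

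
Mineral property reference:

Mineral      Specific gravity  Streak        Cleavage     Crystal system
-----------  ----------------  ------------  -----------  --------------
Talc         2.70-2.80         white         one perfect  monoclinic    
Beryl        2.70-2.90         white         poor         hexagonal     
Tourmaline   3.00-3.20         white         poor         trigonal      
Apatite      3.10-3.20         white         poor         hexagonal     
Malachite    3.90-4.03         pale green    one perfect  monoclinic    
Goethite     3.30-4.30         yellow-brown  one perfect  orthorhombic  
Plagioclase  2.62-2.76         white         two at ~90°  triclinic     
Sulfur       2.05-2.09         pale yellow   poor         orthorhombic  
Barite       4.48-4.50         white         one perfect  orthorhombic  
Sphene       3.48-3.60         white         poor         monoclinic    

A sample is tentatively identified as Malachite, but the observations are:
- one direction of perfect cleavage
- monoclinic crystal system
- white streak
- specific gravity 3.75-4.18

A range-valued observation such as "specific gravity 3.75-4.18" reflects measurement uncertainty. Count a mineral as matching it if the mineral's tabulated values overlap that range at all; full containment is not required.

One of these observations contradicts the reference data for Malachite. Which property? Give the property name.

streak

One direction of perfect cleavage: Malachite has cleavage one perfect — within range.
Monoclinic crystal system: Malachite has monoclinic system — within range.
White streak: Malachite has pale green streak — inconsistent.
Specific gravity 3.75-4.18: Malachite has SG 3.90-4.03 — within range.
The streak is the one property that does not fit.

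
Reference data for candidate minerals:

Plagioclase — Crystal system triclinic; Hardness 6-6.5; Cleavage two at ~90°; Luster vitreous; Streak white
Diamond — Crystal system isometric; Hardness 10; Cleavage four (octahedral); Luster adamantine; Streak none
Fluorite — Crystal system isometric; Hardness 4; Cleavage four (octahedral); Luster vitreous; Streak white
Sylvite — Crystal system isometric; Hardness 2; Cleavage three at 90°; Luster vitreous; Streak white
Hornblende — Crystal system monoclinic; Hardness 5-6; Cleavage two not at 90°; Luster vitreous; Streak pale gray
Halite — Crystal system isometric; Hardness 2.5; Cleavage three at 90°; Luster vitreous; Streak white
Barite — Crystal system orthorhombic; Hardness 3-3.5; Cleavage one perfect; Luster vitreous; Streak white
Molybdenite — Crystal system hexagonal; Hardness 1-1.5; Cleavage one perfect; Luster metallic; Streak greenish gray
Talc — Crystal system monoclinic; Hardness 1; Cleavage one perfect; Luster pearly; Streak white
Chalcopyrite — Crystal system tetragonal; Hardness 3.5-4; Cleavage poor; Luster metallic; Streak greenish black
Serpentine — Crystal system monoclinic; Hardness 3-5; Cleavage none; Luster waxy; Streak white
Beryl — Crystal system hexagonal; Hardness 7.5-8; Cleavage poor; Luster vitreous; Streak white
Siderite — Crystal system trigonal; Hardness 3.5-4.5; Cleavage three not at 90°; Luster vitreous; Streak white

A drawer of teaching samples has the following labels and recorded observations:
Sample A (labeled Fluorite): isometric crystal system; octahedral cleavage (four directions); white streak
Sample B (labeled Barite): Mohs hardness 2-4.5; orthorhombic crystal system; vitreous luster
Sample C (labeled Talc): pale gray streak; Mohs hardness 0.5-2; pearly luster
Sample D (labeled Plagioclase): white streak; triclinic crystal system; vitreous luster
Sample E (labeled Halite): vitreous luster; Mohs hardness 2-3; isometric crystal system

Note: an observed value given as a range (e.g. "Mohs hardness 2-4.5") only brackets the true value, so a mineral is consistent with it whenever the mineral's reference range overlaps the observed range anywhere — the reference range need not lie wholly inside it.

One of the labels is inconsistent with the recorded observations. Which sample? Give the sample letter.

C

Sample A: all recorded properties match Fluorite.
Sample B: all recorded properties match Barite.
Sample C: pale gray streak is outside the reference for Talc (white streak) — mislabeled.
Sample D: all recorded properties match Plagioclase.
Sample E: all recorded properties match Halite.
Sample C is the mislabeled one.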